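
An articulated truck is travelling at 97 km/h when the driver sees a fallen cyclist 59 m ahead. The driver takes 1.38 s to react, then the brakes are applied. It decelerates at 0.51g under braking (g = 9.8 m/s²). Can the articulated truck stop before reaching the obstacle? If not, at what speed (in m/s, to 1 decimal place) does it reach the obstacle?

97 km/h ÷ 3.6 = 26.9444 m/s.
a = 0.51 × 9.8 = 4.998 m/s².
Reaction distance = 26.9444 × 1.38 = 37.183 m.
Braking distance needed to stop: v²/(2a) = 726.001 / 9.996 = 72.629 m, so total needed = 37.183 + 72.629 = 109.812 m > 59 m — it cannot stop.
Distance remaining when braking begins: 59 − 37.183 = 21.817 m.
v² = v₀² − 2a·d = 726.001 − 2 × 4.998 × 21.817 = 507.918 m²/s².
v = √507.918 = 22.537 m/s.

No — it strikes the obstacle at 22.5 m/s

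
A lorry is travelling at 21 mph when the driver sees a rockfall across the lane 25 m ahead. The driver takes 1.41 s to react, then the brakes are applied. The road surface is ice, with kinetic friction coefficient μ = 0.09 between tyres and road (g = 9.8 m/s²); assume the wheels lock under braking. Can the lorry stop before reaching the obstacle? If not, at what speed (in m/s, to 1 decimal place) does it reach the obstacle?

No — it strikes the obstacle at 8.2 m/s

21 mph × 0.44704 = 9.3878 m/s.
a = μg = 0.09 × 9.8 = 0.882 m/s².
Reaction distance = 9.3878 × 1.41 = 13.237 m.
Braking distance needed to stop: v²/(2a) = 88.131 / 1.764 = 49.961 m, so total needed = 13.237 + 49.961 = 63.198 m > 25 m — it cannot stop.
Distance remaining when braking begins: 25 − 13.237 = 11.763 m.
v² = v₀² − 2a·d = 88.131 − 2 × 0.882 × 11.763 = 67.381 m²/s².
v = √67.381 = 8.209 m/s.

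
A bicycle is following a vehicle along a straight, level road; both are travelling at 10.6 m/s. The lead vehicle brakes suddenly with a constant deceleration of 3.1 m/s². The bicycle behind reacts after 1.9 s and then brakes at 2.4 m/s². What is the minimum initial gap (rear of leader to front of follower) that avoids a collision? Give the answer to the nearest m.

Leader travels v²/(2a_L) = 112.360 / 6.200 = 18.123 m before stopping.
Follower covers v·t_r = 10.6000 × 1.9 = 20.140 m while reacting, then v²/(2a_F) = 112.360 / 4.800 = 23.408 m while braking, for a total of 20.140 + 23.408 = 43.548 m.
Since a_F ≤ a_L and the follower starts braking later, the follower is never slower than the leader, so the closest approach is when both have stopped.
Minimum gap = 43.548 − 18.123 = 25.425 m.

Minimum gap ≈ 25 m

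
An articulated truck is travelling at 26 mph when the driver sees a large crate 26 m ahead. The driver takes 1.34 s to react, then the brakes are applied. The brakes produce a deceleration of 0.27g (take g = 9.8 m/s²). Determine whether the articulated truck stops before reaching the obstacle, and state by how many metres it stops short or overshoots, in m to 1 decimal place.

26 mph × 0.44704 = 11.6230 m/s.
a = 0.27 × 9.8 = 2.646 m/s².
Reaction distance = 11.6230 × 1.34 = 15.575 m.
Braking distance = v²/(2a) = 135.094 / 5.292 = 25.528 m.
Total stopping distance = 15.575 + 25.528 = 41.103 m, vs 26 m available — it cannot stop in time and overshoots by 41.103 − 26 = 15.103 m.

No — it overshoots by 15.1 m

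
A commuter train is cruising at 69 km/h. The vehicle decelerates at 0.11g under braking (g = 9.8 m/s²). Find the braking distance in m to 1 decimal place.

Braking distance ≈ 170.4 m

69 km/h ÷ 3.6 = 19.1667 m/s.
a = 0.11 × 9.8 = 1.078 m/s².
Braking distance = v²/(2a) = 19.1667² / (2 × 1.078) = 367.362 / 2.156 = 170.391 m.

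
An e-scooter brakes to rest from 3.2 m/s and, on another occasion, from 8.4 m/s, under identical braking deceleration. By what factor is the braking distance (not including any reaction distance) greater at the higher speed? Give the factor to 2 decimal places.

Factor ≈ 6.89

Braking distance d = v²/(2a), so with a fixed, d ∝ v².
Factor = (8.4/3.2)² = 2.6250² = 6.8906.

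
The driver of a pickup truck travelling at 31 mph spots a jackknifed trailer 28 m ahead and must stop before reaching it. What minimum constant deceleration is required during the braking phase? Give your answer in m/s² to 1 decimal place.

31 mph × 0.44704 = 13.8582 m/s.
v² = 2a·d ⇒ a = v²/(2d) = 13.8582² / (2 × 28.000) = 192.050 / 56.000 = 3.4295 m/s².

Required deceleration ≈ 3.4 m/s²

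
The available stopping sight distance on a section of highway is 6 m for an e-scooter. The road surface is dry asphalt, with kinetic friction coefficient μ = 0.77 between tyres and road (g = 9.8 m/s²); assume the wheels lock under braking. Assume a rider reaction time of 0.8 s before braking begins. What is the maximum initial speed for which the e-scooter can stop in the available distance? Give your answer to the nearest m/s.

a = μg = 0.77 × 9.8 = 7.546 m/s².
Stopping distance: v·t_r + v²/(2a) = 6 with t_r = 0.8 s and a = 7.546 m/s².
So v² + 12.074 v − 90.55 = 0.
Positive root: v = −a·t_r + √((a·t_r)² + 2a·d) = −6.037 + √(36.445 + 90.55) = 5.2322 m/s.

Maximum speed ≈ 5 m/s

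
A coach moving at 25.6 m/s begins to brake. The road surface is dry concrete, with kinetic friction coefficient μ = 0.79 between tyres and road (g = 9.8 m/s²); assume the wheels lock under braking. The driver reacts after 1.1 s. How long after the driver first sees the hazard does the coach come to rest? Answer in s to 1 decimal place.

a = μg = 0.79 × 9.8 = 7.742 m/s².
Braking time = v/a = 25.6000 / 7.742 = 3.307 s.
Total = 1.1 + 3.307 = 4.407 s.

Total time ≈ 4.4 s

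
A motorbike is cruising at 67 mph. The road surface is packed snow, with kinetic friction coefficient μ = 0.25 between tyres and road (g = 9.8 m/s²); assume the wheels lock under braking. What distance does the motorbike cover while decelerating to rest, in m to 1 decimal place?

Braking distance ≈ 183.1 m

67 mph × 0.44704 = 29.9517 m/s.
a = μg = 0.25 × 9.8 = 2.450 m/s².
Braking distance = v²/(2a) = 29.9517² / (2 × 2.450) = 897.104 / 4.900 = 183.082 m.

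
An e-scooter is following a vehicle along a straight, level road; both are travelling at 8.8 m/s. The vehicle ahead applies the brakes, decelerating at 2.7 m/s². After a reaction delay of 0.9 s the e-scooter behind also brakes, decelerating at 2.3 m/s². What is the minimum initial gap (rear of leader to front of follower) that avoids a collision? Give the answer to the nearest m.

Minimum gap ≈ 10 m

Leader travels v²/(2a_L) = 77.440 / 5.400 = 14.341 m before stopping.
Follower covers v·t_r = 8.8000 × 0.9 = 7.920 m while reacting, then v²/(2a_F) = 77.440 / 4.600 = 16.835 m while braking, for a total of 7.920 + 16.835 = 24.755 m.
Since a_F ≤ a_L and the follower starts braking later, the follower is never slower than the leader, so the closest approach is when both have stopped.
Minimum gap = 24.755 − 14.341 = 10.414 m.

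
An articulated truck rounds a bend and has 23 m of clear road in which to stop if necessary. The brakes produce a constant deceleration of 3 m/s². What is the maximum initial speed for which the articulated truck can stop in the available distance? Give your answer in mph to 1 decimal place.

Maximum speed ≈ 26.3 mph

v²/(2a) = d ⇒ v = √(2 × 3.000 × 23) = √138.00 = 11.7473 m/s.
11.7473 m/s ÷ 0.44704 = 26.278 mph.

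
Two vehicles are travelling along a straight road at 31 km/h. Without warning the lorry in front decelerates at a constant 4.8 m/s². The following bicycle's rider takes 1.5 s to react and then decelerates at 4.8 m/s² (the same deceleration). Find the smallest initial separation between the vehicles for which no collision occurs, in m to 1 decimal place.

Minimum gap ≈ 12.9 m

31 km/h ÷ 3.6 = 8.6111 m/s.
Leader travels v²/(2a_L) = 74.151 / 9.600 = 7.724 m before stopping.
Follower covers v·t_r = 8.6111 × 1.5 = 12.917 m while reacting, then v²/(2a_F) = 74.151 / 9.600 = 7.724 m while braking, for a total of 12.917 + 7.724 = 20.641 m.
Since a_F ≤ a_L and the follower starts braking later, the follower is never slower than the leader, so the closest approach is when both have stopped.
Minimum gap = 20.641 − 7.724 = 12.917 m.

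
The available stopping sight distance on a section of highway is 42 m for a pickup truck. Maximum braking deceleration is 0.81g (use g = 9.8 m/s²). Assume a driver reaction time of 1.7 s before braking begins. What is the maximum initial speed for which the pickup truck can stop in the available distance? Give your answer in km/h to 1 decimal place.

Maximum speed ≈ 56.3 km/h

a = 0.81 × 9.8 = 7.938 m/s².
Stopping distance: v·t_r + v²/(2a) = 42 with t_r = 1.7 s and a = 7.938 m/s².
So v² + 26.989 v − 666.79 = 0.
Positive root: v = −a·t_r + √((a·t_r)² + 2a·d) = −13.495 + √(182.115 + 666.79) = 15.6410 m/s.
15.6410 m/s × 3.6 = 56.308 km/h.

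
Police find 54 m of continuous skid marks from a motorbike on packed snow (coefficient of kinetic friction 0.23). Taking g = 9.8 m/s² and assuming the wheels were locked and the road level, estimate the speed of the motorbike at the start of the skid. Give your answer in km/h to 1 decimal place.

Deceleration a = μg = 0.23 × 9.8 = 2.254 m/s².
v = √(2a·d) = √(2 × 2.254 × 54) = √243.432 = 15.6023 m/s.
= 15.6023 × 3.6 = 56.168 km/h.

Initial speed ≈ 56.2 km/h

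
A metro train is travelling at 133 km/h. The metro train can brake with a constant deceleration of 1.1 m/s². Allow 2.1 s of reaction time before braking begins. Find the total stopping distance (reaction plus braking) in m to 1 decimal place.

Total stopping distance ≈ 698.0 m

133 km/h ÷ 3.6 = 36.9444 m/s.
Reaction distance = v·t_r = 36.9444 × 2.1 = 77.583 m.
Braking distance = v²/(2a) = 36.9444² / (2 × 1.100) = 1364.889 / 2.200 = 620.404 m.
Total = 77.583 + 620.404 = 697.987 m.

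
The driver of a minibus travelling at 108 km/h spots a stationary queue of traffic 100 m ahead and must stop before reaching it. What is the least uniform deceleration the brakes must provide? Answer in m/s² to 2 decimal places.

108 km/h ÷ 3.6 = 30.0000 m/s.
v² = 2a·d ⇒ a = v²/(2d) = 30.0000² / (2 × 100.000) = 900.000 / 200.000 = 4.5000 m/s².

Required deceleration ≈ 4.50 m/s²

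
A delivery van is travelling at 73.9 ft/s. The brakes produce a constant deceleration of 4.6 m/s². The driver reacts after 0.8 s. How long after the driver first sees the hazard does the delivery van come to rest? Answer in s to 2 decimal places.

Total time ≈ 5.70 s

73.9 ft/s × 0.3048 = 22.5247 m/s.
Braking time = v/a = 22.5247 / 4.600 = 4.897 s.
Total = 0.8 + 4.897 = 5.697 s.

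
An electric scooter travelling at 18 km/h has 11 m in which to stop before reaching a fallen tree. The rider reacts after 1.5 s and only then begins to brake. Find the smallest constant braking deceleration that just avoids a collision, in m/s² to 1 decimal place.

Required deceleration ≈ 3.6 m/s²

18 km/h ÷ 3.6 = 5.0000 m/s.
Distance covered during reaction = 5.0000 × 1.5 = 7.500 m.
Distance available for braking: 11 − 7.500 = 3.500 m.
v² = 2a·d ⇒ a = v²/(2d) = 5.0000² / (2 × 3.500) = 25.000 / 7.000 = 3.5714 m/s².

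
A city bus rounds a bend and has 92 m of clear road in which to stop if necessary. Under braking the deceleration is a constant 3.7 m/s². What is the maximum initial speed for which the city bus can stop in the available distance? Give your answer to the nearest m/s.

v²/(2a) = d ⇒ v = √(2 × 3.700 × 92) = √680.80 = 26.0921 m/s.

Maximum speed ≈ 26 m/s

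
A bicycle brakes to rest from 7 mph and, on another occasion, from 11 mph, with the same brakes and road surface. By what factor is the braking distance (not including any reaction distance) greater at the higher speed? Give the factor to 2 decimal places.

Braking distance d = v²/(2a), so with a fixed, d ∝ v².
Factor = (11/7)² = 1.5714² = 2.4693.

Factor ≈ 2.47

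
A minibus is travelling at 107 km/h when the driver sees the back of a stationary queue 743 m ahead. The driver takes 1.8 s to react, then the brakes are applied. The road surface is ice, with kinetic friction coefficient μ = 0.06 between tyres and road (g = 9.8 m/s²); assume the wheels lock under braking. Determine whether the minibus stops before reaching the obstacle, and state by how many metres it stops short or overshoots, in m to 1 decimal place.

107 km/h ÷ 3.6 = 29.7222 m/s.
a = μg = 0.06 × 9.8 = 0.588 m/s².
Reaction distance = 29.7222 × 1.8 = 53.500 m.
Braking distance = v²/(2a) = 883.409 / 1.176 = 751.198 m.
Total stopping distance = 53.500 + 751.198 = 804.698 m, vs 743 m available — it cannot stop in time and overshoots by 804.698 − 743 = 61.698 m.

No — it overshoots by 61.7 m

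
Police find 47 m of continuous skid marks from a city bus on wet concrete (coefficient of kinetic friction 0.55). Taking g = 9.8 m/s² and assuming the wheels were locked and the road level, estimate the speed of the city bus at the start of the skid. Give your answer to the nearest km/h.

Initial speed ≈ 81 km/h

Deceleration a = μg = 0.55 × 9.8 = 5.390 m/s².
v = √(2a·d) = √(2 × 5.390 × 47) = √506.660 = 22.5091 m/s.
= 22.5091 × 3.6 = 81.033 km/h.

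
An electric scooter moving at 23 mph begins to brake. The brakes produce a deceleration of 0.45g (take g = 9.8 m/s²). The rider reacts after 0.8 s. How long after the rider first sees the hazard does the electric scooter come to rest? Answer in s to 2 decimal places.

Total time ≈ 3.13 s

23 mph × 0.44704 = 10.2819 m/s.
a = 0.45 × 9.8 = 4.410 m/s².
Braking time = v/a = 10.2819 / 4.410 = 2.331 s.
Total = 0.8 + 2.331 = 3.131 s.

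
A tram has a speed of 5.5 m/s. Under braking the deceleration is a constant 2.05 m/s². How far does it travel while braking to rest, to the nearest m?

Braking distance = v²/(2a) = 5.5000² / (2 × 2.050) = 30.250 / 4.100 = 7.378 m.

Braking distance ≈ 7 m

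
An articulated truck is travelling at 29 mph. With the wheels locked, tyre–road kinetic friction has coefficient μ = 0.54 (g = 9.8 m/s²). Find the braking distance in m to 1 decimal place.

Braking distance ≈ 15.9 m

29 mph × 0.44704 = 12.9642 m/s.
a = μg = 0.54 × 9.8 = 5.292 m/s².
Braking distance = v²/(2a) = 12.9642² / (2 × 5.292) = 168.070 / 10.584 = 15.880 m.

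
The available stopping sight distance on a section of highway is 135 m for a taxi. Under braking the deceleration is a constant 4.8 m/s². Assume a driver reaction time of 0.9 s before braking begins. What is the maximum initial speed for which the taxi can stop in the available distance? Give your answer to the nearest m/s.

Stopping distance: v·t_r + v²/(2a) = 135 with t_r = 0.9 s and a = 4.800 m/s².
So v² + 8.640 v − 1296.00 = 0.
Positive root: v = −a·t_r + √((a·t_r)² + 2a·d) = −4.320 + √(18.662 + 1296.00) = 31.9383 m/s.

Maximum speed ≈ 32 m/s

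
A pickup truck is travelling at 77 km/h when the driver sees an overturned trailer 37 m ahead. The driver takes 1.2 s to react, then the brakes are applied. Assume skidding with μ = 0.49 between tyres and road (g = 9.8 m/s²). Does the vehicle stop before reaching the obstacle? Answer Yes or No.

77 km/h ÷ 3.6 = 21.3889 m/s.
a = μg = 0.49 × 9.8 = 4.802 m/s².
Reaction distance = 21.3889 × 1.2 = 25.667 m.
Braking distance = v²/(2a) = 457.485 / 9.604 = 47.635 m.
Total stopping distance = 25.667 + 47.635 = 73.302 m, vs 37 m available — it cannot stop in time and overshoots by 73.302 − 37 = 36.302 m.

No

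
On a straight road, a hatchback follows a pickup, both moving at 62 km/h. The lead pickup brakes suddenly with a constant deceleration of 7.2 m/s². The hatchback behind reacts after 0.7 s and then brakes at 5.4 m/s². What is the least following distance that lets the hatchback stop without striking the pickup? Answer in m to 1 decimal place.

62 km/h ÷ 3.6 = 17.2222 m/s.
Leader travels v²/(2a_L) = 296.604 / 14.400 = 20.598 m before stopping.
Follower covers v·t_r = 17.2222 × 0.7 = 12.056 m while reacting, then v²/(2a_F) = 296.604 / 10.800 = 27.463 m while braking, for a total of 12.056 + 27.463 = 39.519 m.
Since a_F ≤ a_L and the follower starts braking later, the follower is never slower than the leader, so the closest approach is when both have stopped.
Minimum gap = 39.519 − 20.598 = 18.921 m.

Minimum gap ≈ 18.9 m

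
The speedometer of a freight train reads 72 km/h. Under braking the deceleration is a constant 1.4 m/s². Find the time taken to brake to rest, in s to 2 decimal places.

72 km/h ÷ 3.6 = 20.0000 m/s.
Braking time = v/a = 20.0000 / 1.400 = 14.286 s.

Braking time ≈ 14.29 s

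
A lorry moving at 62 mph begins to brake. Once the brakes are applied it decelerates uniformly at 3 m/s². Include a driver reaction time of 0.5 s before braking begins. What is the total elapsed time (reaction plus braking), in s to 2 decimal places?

62 mph × 0.44704 = 27.7165 m/s.
Braking time = v/a = 27.7165 / 3.000 = 9.239 s.
Total = 0.5 + 9.239 = 9.739 s.

Total time ≈ 9.74 s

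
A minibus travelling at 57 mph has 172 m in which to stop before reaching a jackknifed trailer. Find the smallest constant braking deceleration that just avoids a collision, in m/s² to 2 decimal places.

Required deceleration ≈ 1.89 m/s²

57 mph × 0.44704 = 25.4813 m/s.
v² = 2a·d ⇒ a = v²/(2d) = 25.4813² / (2 × 172.000) = 649.297 / 344.000 = 1.8875 m/s².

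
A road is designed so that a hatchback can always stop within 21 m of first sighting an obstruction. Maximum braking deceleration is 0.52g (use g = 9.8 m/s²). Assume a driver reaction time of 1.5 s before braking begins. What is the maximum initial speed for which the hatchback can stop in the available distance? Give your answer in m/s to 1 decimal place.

a = 0.52 × 9.8 = 5.096 m/s².
Stopping distance: v·t_r + v²/(2a) = 21 with t_r = 1.5 s and a = 5.096 m/s².
So v² + 15.288 v − 214.03 = 0.
Positive root: v = −a·t_r + √((a·t_r)² + 2a·d) = −7.644 + √(58.431 + 214.03) = 8.8624 m/s.

Maximum speed ≈ 8.9 m/s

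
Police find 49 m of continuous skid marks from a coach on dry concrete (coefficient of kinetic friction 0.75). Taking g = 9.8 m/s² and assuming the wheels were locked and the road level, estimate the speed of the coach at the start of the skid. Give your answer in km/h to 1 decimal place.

Initial speed ≈ 96.6 km/h

Deceleration a = μg = 0.75 × 9.8 = 7.350 m/s².
v = √(2a·d) = √(2 × 7.350 × 49) = √720.300 = 26.8384 m/s.
= 26.8384 × 3.6 = 96.618 km/h.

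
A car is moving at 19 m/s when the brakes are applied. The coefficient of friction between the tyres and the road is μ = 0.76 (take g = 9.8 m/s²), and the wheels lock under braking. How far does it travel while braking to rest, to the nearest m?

Braking distance ≈ 24 m

a = μg = 0.76 × 9.8 = 7.448 m/s².
Braking distance = v²/(2a) = 19.0000² / (2 × 7.448) = 361.000 / 14.896 = 24.235 m.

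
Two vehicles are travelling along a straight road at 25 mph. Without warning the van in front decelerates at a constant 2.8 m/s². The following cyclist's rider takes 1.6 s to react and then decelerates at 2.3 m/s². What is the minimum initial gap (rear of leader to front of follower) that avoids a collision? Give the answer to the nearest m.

25 mph × 0.44704 = 11.1760 m/s.
Leader travels v²/(2a_L) = 124.903 / 5.600 = 22.304 m before stopping.
Follower covers v·t_r = 11.1760 × 1.6 = 17.882 m while reacting, then v²/(2a_F) = 124.903 / 4.600 = 27.153 m while braking, for a total of 17.882 + 27.153 = 45.035 m.
Since a_F ≤ a_L and the follower starts braking later, the follower is never slower than the leader, so the closest approach is when both have stopped.
Minimum gap = 45.035 − 22.304 = 22.731 m.

Minimum gap ≈ 23 m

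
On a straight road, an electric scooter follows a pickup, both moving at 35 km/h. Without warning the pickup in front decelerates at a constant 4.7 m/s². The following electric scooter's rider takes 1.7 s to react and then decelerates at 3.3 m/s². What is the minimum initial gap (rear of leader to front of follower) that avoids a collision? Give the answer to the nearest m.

35 km/h ÷ 3.6 = 9.7222 m/s.
Leader travels v²/(2a_L) = 94.521 / 9.400 = 10.055 m before stopping.
Follower covers v·t_r = 9.7222 × 1.7 = 16.528 m while reacting, then v²/(2a_F) = 94.521 / 6.600 = 14.321 m while braking, for a total of 16.528 + 14.321 = 30.849 m.
Since a_F ≤ a_L and the follower starts braking later, the follower is never slower than the leader, so the closest approach is when both have stopped.
Minimum gap = 30.849 − 10.055 = 20.794 m.

Minimum gap ≈ 21 m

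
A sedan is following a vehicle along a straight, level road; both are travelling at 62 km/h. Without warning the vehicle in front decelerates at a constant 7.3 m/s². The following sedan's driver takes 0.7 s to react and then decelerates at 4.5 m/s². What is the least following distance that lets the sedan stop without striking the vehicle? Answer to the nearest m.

Minimum gap ≈ 25 m

62 km/h ÷ 3.6 = 17.2222 m/s.
Leader travels v²/(2a_L) = 296.604 / 14.600 = 20.315 m before stopping.
Follower covers v·t_r = 17.2222 × 0.7 = 12.056 m while reacting, then v²/(2a_F) = 296.604 / 9.000 = 32.956 m while braking, for a total of 12.056 + 32.956 = 45.012 m.
Since a_F ≤ a_L and the follower starts braking later, the follower is never slower than the leader, so the closest approach is when both have stopped.
Minimum gap = 45.012 − 20.315 = 24.697 m.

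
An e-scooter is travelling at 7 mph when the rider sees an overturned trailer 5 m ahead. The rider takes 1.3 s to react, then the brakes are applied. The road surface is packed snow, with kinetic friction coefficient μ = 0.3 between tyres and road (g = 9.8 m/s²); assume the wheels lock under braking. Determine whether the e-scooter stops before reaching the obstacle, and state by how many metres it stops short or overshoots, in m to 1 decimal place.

7 mph × 0.44704 = 3.1293 m/s.
a = μg = 0.3 × 9.8 = 2.940 m/s².
Reaction distance = 3.1293 × 1.3 = 4.068 m.
Braking distance = v²/(2a) = 9.793 / 5.880 = 1.665 m.
Total stopping distance = 4.068 + 1.665 = 5.733 m, vs 5 m available — it cannot stop in time and overshoots by 5.733 − 5 = 0.733 m.

No — it overshoots by 0.7 m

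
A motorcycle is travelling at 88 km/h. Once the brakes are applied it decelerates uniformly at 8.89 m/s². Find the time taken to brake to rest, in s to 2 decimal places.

88 km/h ÷ 3.6 = 24.4444 m/s.
Braking time = v/a = 24.4444 / 8.890 = 2.750 s.

Braking time ≈ 2.75 s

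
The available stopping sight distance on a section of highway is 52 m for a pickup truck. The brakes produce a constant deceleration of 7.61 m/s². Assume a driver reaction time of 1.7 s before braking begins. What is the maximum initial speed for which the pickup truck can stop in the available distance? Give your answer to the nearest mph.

Maximum speed ≈ 40 mph

Stopping distance: v·t_r + v²/(2a) = 52 with t_r = 1.7 s and a = 7.610 m/s².
So v² + 25.874 v − 791.44 = 0.
Positive root: v = −a·t_r + √((a·t_r)² + 2a·d) = −12.937 + √(167.366 + 791.44) = 18.0276 m/s.
18.0276 m/s ÷ 0.44704 = 40.327 mph.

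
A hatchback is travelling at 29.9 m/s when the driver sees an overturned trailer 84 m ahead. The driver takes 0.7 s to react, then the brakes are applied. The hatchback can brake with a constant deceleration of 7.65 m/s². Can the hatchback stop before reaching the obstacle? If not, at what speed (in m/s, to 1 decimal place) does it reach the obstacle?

Reaction distance = 29.9000 × 0.7 = 20.930 m.
Braking distance = v²/(2a) = 894.010 / 15.300 = 58.432 m.
Total stopping distance = 20.930 + 58.432 = 79.362 m, vs 84 m available — it stops with 84 − 79.362 = 4.638 m to spare.

Yes — it stops about 4.6 m short of the obstacle, so it never reaches it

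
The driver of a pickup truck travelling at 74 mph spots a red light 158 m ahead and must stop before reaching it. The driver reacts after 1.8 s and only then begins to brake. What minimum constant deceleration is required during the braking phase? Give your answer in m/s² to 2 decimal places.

Required deceleration ≈ 5.56 m/s²

74 mph × 0.44704 = 33.0810 m/s.
Distance covered during reaction = 33.0810 × 1.8 = 59.546 m.
Distance available for braking: 158 − 59.546 = 98.454 m.
v² = 2a·d ⇒ a = v²/(2d) = 33.0810² / (2 × 98.454) = 1094.353 / 196.908 = 5.5577 m/s².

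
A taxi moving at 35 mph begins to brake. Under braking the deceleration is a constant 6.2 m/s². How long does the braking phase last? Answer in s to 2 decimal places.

35 mph × 0.44704 = 15.6464 m/s.
Braking time = v/a = 15.6464 / 6.200 = 2.524 s.

Braking time ≈ 2.52 s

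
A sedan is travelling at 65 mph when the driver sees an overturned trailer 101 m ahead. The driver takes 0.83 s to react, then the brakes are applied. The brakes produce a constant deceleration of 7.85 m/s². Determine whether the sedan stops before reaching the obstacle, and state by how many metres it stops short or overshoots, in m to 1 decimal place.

Yes — it stops 23.1 m short of the obstacle

65 mph × 0.44704 = 29.0576 m/s.
Reaction distance = 29.0576 × 0.83 = 24.118 m.
Braking distance = v²/(2a) = 844.344 / 15.700 = 53.780 m.
Total stopping distance = 24.118 + 53.780 = 77.898 m, vs 101 m available — it stops with 101 − 77.898 = 23.102 m to spare.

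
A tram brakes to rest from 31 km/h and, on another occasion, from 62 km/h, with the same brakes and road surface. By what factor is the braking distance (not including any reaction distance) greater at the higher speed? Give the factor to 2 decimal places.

Factor ≈ 4.00

Braking distance d = v²/(2a), so with a fixed, d ∝ v².
Factor = (62/31)² = 2.0000² = 4.0000.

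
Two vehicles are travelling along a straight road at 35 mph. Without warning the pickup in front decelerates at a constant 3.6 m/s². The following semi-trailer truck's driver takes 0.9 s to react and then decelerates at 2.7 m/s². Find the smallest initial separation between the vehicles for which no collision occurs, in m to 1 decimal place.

35 mph × 0.44704 = 15.6464 m/s.
Leader travels v²/(2a_L) = 244.810 / 7.200 = 34.001 m before stopping.
Follower covers v·t_r = 15.6464 × 0.9 = 14.082 m while reacting, then v²/(2a_F) = 244.810 / 5.400 = 45.335 m while braking, for a total of 14.082 + 45.335 = 59.417 m.
Since a_F ≤ a_L and the follower starts braking later, the follower is never slower than the leader, so the closest approach is when both have stopped.
Minimum gap = 59.417 − 34.001 = 25.416 m.

Minimum gap ≈ 25.4 m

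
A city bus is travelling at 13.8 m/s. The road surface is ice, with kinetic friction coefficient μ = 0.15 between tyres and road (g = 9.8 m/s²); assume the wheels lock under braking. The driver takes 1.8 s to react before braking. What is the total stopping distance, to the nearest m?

a = μg = 0.15 × 9.8 = 1.470 m/s².
Reaction distance = v·t_r = 13.8000 × 1.8 = 24.840 m.
Braking distance = v²/(2a) = 13.8000² / (2 × 1.470) = 190.440 / 2.940 = 64.776 m.
Total = 24.840 + 64.776 = 89.616 m.

Total stopping distance ≈ 90 m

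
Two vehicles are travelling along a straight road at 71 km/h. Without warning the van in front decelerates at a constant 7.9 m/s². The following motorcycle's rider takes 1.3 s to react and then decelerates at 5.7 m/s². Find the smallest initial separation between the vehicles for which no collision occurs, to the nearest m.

Minimum gap ≈ 35 m

71 km/h ÷ 3.6 = 19.7222 m/s.
Leader travels v²/(2a_L) = 388.965 / 15.800 = 24.618 m before stopping.
Follower covers v·t_r = 19.7222 × 1.3 = 25.639 m while reacting, then v²/(2a_F) = 388.965 / 11.400 = 34.120 m while braking, for a total of 25.639 + 34.120 = 59.759 m.
Since a_F ≤ a_L and the follower starts braking later, the follower is never slower than the leader, so the closest approach is when both have stopped.
Minimum gap = 59.759 − 24.618 = 35.141 m.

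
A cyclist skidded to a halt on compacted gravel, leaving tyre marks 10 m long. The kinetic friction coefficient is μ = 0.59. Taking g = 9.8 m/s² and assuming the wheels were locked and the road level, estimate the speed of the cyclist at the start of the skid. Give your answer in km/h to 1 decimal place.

Initial speed ≈ 38.7 km/h

Deceleration a = μg = 0.59 × 9.8 = 5.782 m/s².
v = √(2a·d) = √(2 × 5.782 × 10) = √115.640 = 10.7536 m/s.
= 10.7536 × 3.6 = 38.713 km/h.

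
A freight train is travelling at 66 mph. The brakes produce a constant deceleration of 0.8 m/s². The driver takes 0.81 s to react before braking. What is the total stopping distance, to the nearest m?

66 mph × 0.44704 = 29.5046 m/s.
Reaction distance = v·t_r = 29.5046 × 0.81 = 23.899 m.
Braking distance = v²/(2a) = 29.5046² / (2 × 0.800) = 870.521 / 1.600 = 544.076 m.
Total = 23.899 + 544.076 = 567.975 m.

Total stopping distance ≈ 568 m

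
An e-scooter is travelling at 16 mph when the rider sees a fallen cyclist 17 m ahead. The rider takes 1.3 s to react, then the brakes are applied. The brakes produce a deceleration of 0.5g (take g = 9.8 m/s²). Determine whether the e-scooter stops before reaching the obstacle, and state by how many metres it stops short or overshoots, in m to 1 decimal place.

Yes — it stops 2.5 m short of the obstacle

16 mph × 0.44704 = 7.1526 m/s.
a = 0.5 × 9.8 = 4.900 m/s².
Reaction distance = 7.1526 × 1.3 = 9.298 m.
Braking distance = v²/(2a) = 51.160 / 9.800 = 5.220 m.
Total stopping distance = 9.298 + 5.220 = 14.518 m, vs 17 m available — it stops with 17 − 14.518 = 2.482 m to spare.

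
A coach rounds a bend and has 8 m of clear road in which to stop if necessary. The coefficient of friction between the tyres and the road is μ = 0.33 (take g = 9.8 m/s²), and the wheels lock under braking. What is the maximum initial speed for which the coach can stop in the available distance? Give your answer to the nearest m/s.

Maximum speed ≈ 7 m/s

a = μg = 0.33 × 9.8 = 3.234 m/s².
v²/(2a) = d ⇒ v = √(2 × 3.234 × 8) = √51.74 = 7.1931 m/s.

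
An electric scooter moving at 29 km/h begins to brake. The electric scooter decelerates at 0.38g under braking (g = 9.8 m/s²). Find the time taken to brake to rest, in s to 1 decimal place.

Braking time ≈ 2.2 s

29 km/h ÷ 3.6 = 8.0556 m/s.
a = 0.38 × 9.8 = 3.724 m/s².
Braking time = v/a = 8.0556 / 3.724 = 2.163 s.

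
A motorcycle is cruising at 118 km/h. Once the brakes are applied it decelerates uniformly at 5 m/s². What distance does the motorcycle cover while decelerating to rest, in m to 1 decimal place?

118 km/h ÷ 3.6 = 32.7778 m/s.
Braking distance = v²/(2a) = 32.7778² / (2 × 5.000) = 1074.384 / 10.000 = 107.438 m.

Braking distance ≈ 107.4 m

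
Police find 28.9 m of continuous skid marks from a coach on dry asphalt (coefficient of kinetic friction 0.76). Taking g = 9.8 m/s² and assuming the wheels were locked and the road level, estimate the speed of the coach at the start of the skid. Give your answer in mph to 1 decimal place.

Initial speed ≈ 46.4 mph

Deceleration a = μg = 0.76 × 9.8 = 7.448 m/s².
v = √(2a·d) = √(2 × 7.448 × 28.9) = √430.494 = 20.7483 m/s.
= 20.7483 ÷ 0.44704 = 46.413 mph.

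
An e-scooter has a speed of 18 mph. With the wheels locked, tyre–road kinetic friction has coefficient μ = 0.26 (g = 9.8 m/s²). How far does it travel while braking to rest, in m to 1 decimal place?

Braking distance ≈ 12.7 m

18 mph × 0.44704 = 8.0467 m/s.
a = μg = 0.26 × 9.8 = 2.548 m/s².
Braking distance = v²/(2a) = 8.0467² / (2 × 2.548) = 64.749 / 5.096 = 12.706 m.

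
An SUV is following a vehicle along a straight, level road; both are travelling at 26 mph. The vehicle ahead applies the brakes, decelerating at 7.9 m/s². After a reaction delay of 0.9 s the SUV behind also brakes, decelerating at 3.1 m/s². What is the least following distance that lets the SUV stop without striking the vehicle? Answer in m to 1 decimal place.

Minimum gap ≈ 23.7 m

26 mph × 0.44704 = 11.6230 m/s.
Leader travels v²/(2a_L) = 135.094 / 15.800 = 8.550 m before stopping.
Follower covers v·t_r = 11.6230 × 0.9 = 10.461 m while reacting, then v²/(2a_F) = 135.094 / 6.200 = 21.789 m while braking, for a total of 10.461 + 21.789 = 32.250 m.
Since a_F ≤ a_L and the follower starts braking later, the follower is never slower than the leader, so the closest approach is when both have stopped.
Minimum gap = 32.250 − 8.550 = 23.700 m.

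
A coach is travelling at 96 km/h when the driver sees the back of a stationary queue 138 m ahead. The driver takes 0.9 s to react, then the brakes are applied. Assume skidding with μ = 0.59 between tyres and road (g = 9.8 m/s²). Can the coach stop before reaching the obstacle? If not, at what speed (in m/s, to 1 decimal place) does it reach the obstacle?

96 km/h ÷ 3.6 = 26.6667 m/s.
a = μg = 0.59 × 9.8 = 5.782 m/s².
Reaction distance = 26.6667 × 0.9 = 24.000 m.
Braking distance = v²/(2a) = 711.113 / 11.564 = 61.494 m.
Total stopping distance = 24.000 + 61.494 = 85.494 m, vs 138 m available — it stops with 138 − 85.494 = 52.506 m to spare.

Yes — it stops about 52.5 m short of the obstacle, so it never reaches it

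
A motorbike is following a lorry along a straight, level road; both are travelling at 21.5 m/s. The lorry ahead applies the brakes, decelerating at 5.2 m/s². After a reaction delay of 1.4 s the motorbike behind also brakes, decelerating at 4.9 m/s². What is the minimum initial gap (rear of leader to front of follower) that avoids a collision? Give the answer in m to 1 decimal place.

Leader travels v²/(2a_L) = 462.250 / 10.400 = 44.447 m before stopping.
Follower covers v·t_r = 21.5000 × 1.4 = 30.100 m while reacting, then v²/(2a_F) = 462.250 / 9.800 = 47.168 m while braking, for a total of 30.100 + 47.168 = 77.268 m.
Since a_F ≤ a_L and the follower starts braking later, the follower is never slower than the leader, so the closest approach is when both have stopped.
Minimum gap = 77.268 − 44.447 = 32.821 m.

Minimum gap ≈ 32.8 m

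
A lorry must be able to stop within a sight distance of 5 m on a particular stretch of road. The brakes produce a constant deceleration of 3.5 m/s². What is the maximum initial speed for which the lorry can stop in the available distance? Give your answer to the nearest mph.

Maximum speed ≈ 13 mph

v²/(2a) = d ⇒ v = √(2 × 3.500 × 5) = √35.00 = 5.9161 m/s.
5.9161 m/s ÷ 0.44704 = 13.234 mph.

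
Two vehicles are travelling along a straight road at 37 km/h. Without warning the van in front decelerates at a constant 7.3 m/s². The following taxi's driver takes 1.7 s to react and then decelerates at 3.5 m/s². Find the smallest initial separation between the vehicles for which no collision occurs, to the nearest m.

Minimum gap ≈ 25 m

37 km/h ÷ 3.6 = 10.2778 m/s.
Leader travels v²/(2a_L) = 105.633 / 14.600 = 7.235 m before stopping.
Follower covers v·t_r = 10.2778 × 1.7 = 17.472 m while reacting, then v²/(2a_F) = 105.633 / 7.000 = 15.090 m while braking, for a total of 17.472 + 15.090 = 32.562 m.
Since a_F ≤ a_L and the follower starts braking later, the follower is never slower than the leader, so the closest approach is when both have stopped.
Minimum gap = 32.562 − 7.235 = 25.327 m.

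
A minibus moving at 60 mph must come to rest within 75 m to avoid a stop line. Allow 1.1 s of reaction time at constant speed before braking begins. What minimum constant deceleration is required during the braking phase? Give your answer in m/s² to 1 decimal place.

60 mph × 0.44704 = 26.8224 m/s.
Distance covered during reaction = 26.8224 × 1.1 = 29.505 m.
Distance available for braking: 75 − 29.505 = 45.495 m.
v² = 2a·d ⇒ a = v²/(2d) = 26.8224² / (2 × 45.495) = 719.441 / 90.990 = 7.9068 m/s².

Required deceleration ≈ 7.9 m/s²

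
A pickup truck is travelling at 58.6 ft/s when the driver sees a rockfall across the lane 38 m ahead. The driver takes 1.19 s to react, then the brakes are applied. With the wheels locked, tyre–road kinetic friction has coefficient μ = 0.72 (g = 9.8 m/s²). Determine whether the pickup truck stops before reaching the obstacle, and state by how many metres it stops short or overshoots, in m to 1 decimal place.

No — it overshoots by 5.9 m

58.6 ft/s × 0.3048 = 17.8613 m/s.
a = μg = 0.72 × 9.8 = 7.056 m/s².
Reaction distance = 17.8613 × 1.19 = 21.255 m.
Braking distance = v²/(2a) = 319.026 / 14.112 = 22.607 m.
Total stopping distance = 21.255 + 22.607 = 43.862 m, vs 38 m available — it cannot stop in time and overshoots by 43.862 − 38 = 5.862 m.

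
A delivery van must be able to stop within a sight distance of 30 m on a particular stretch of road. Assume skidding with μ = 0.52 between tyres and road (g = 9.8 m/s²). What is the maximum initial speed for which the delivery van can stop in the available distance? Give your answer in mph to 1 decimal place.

a = μg = 0.52 × 9.8 = 5.096 m/s².
v²/(2a) = d ⇒ v = √(2 × 5.096 × 30) = √305.76 = 17.4860 m/s.
17.4860 m/s ÷ 0.44704 = 39.115 mph.

Maximum speed ≈ 39.1 mph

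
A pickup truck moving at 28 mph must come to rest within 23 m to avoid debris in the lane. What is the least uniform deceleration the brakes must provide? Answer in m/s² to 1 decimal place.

Required deceleration ≈ 3.4 m/s²

28 mph × 0.44704 = 12.5171 m/s.
v² = 2a·d ⇒ a = v²/(2d) = 12.5171² / (2 × 23.000) = 156.678 / 46.000 = 3.4060 m/s².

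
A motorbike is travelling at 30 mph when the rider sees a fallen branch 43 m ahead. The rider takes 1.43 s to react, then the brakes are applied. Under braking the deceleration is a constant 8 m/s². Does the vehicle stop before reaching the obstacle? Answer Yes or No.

30 mph × 0.44704 = 13.4112 m/s.
Reaction distance = 13.4112 × 1.43 = 19.178 m.
Braking distance = v²/(2a) = 179.860 / 16.000 = 11.241 m.
Total stopping distance = 19.178 + 11.241 = 30.419 m, vs 43 m available — it stops with 43 − 30.419 = 12.581 m to spare.

Yes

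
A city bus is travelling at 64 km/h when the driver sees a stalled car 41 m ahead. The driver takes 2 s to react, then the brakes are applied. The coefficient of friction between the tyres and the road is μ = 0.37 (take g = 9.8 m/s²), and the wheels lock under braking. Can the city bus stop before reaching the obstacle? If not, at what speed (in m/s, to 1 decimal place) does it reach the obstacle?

64 km/h ÷ 3.6 = 17.7778 m/s.
a = μg = 0.37 × 9.8 = 3.626 m/s².
Reaction distance = 17.7778 × 2 = 35.556 m.
Braking distance needed to stop: v²/(2a) = 316.050 / 7.252 = 43.581 m, so total needed = 35.556 + 43.581 = 79.137 m > 41 m — it cannot stop.
Distance remaining when braking begins: 41 − 35.556 = 5.444 m.
v² = v₀² − 2a·d = 316.050 − 2 × 3.626 × 5.444 = 276.570 m²/s².
v = √276.570 = 16.630 m/s.

No — it strikes the obstacle at 16.6 m/s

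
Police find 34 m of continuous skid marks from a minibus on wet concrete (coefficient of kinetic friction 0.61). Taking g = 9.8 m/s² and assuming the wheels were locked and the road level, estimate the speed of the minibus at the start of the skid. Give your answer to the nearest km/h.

Deceleration a = μg = 0.61 × 9.8 = 5.978 m/s².
v = √(2a·d) = √(2 × 5.978 × 34) = √406.504 = 20.1619 m/s.
= 20.1619 × 3.6 = 72.583 km/h.

Initial speed ≈ 73 km/h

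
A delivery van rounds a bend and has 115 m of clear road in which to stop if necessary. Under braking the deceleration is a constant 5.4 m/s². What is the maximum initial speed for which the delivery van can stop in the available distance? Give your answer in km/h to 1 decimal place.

Maximum speed ≈ 126.9 km/h

v²/(2a) = d ⇒ v = √(2 × 5.400 × 115) = √1242.00 = 35.2420 m/s.
35.2420 m/s × 3.6 = 126.871 km/h.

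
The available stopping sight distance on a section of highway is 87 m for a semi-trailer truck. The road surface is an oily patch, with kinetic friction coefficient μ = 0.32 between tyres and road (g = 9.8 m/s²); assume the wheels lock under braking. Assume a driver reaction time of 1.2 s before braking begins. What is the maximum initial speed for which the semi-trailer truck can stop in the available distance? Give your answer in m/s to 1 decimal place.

a = μg = 0.32 × 9.8 = 3.136 m/s².
Stopping distance: v·t_r + v²/(2a) = 87 with t_r = 1.2 s and a = 3.136 m/s².
So v² + 7.526 v − 545.66 = 0.
Positive root: v = −a·t_r + √((a·t_r)² + 2a·d) = −3.763 + √(14.160 + 545.66) = 19.8975 m/s.

Maximum speed ≈ 19.9 m/s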